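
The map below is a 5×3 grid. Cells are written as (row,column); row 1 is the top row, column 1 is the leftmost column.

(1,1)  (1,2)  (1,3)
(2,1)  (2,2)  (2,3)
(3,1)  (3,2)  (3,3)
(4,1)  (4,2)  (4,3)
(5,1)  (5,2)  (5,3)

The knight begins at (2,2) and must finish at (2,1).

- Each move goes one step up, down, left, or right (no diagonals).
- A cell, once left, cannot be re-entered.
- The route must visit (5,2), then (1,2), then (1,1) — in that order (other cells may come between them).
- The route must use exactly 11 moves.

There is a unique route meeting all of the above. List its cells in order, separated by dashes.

The waypoints must appear in the order (5,2), (1,2), (1,1), with no cell reused.
Route from (2,2): 3× down (reaching (5,2)), right to (5,3), 4× up (reaching (1,3)), 2× left (reaching (1,1)), down to (2,1) — 11 moves in all.
Check: order respected ((5,2) at step 3, (1,2) at step 9, (1,1) at step 10); 11 moves as required.

(2,2) - (3,2) - (4,2) - (5,2) - (5,3) - (4,3) - (3,3) - (2,3) - (1,3) - (1,2) - (1,1) - (2,1)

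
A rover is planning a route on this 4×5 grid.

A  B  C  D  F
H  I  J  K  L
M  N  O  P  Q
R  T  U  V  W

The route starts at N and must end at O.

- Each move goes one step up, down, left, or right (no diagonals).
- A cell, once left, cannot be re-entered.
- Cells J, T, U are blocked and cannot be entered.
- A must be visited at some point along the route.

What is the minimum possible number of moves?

Any route passes through A somewhere between N and O. Summing Manhattan distances along the two legs (N → A → O) gives a lower bound of 3 + 4 = 7 moves.
The shortest route satisfying every rule uses 9 moves: N → I → H → A → B → C → D → K → P → O.
The no-revisit rule (legs can't share cells) pushes the minimum above the 7-move bound; an exhaustive check rules out every length from 7 to 8, leaving 9 as the minimum.

9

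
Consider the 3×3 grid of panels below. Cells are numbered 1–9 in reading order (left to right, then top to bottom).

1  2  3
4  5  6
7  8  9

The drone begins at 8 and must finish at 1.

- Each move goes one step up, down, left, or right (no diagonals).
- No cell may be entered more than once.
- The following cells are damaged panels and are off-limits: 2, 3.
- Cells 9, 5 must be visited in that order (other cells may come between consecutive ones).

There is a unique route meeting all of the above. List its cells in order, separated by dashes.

8 - 9 - 6 - 5 - 4 - 1

The waypoints must appear in the order 9, 5, with no cell reused.
Route from 8: right 1 to 9, up 1 to 6, left 2 to 4, up 1 to 1 — 5 moves in all.
Check: order respected (9 at step 1, 5 at step 3).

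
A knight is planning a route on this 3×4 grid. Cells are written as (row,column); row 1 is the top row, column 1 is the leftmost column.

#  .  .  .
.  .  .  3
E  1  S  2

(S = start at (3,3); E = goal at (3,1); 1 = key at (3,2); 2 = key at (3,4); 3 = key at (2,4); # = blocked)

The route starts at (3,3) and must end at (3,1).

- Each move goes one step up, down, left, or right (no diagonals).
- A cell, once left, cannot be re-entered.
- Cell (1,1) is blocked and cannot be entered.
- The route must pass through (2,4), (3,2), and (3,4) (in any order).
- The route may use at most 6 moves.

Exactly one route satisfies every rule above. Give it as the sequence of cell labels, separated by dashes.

(3,3) - (3,4) - (2,4) - (2,3) - (2,2) - (3,2) - (3,1)

The 6-move cap with required stops at (2,4), (3,2), (3,4) leaves no slack for detours.
Route from (3,3): right 1 to (3,4), up 1 to (2,4), left 2 to (2,2), down 1 to (3,2), left 1 to (3,1) — 6 moves in all.
Check: all required cells visited; 6 ≤ 6 moves.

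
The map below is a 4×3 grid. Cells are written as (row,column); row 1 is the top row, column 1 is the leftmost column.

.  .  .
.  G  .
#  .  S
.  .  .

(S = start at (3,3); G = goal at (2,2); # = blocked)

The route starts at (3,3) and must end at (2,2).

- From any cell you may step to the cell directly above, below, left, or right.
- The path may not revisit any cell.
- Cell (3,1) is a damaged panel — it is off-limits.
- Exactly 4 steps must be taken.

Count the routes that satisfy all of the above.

Need simple routes of exactly 4 moves from (3,3) to (2,2) (Manhattan distance 2, so 1 moves are spent on a detour and 1 undoing it).
Enumerating: (3,3) (2,3) (1,3) (1,2) (2,2) | (3,3) (4,3) (4,2) (3,2) (2,2).
That gives 2 routes.

2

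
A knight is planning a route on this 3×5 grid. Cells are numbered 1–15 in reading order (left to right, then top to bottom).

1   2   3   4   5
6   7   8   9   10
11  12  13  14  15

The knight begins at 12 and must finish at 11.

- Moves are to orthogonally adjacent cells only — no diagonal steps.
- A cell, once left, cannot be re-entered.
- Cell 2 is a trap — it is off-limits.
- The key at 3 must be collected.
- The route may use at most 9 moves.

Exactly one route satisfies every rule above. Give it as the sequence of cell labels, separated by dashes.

12 - 13 - 14 - 9 - 4 - 3 - 8 - 7 - 6 - 11

The 9-move cap with required stops at 3 leaves no slack for detours.
Route from 12: right 2 to 14, up 2 to 4, left 1 to 3, down 1 to 8, left 2 to 6, down 1 to 11 — 9 moves in all.
Check: all required cells visited; 9 ≤ 9 moves.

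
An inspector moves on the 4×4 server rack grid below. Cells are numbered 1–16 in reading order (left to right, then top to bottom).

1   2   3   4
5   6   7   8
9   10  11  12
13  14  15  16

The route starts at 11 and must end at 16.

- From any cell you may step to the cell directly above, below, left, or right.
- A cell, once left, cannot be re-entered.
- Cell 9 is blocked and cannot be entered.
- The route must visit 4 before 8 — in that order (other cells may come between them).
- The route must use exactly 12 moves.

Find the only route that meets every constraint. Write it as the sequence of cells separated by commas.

The waypoints must appear in the order 4, 8, with no cell reused.
Route from 11: down 1 to 15, left 1 to 14, up 2 to 6, left 1 to 5, up 1 to 1, right 3 to 4, down 3 to 16 — 12 moves in all.
Check: order respected (4 at step 9, 8 at step 10); 12 moves as required.

11, 15, 14, 10, 6, 5, 1, 2, 3, 4, 8, 12, 16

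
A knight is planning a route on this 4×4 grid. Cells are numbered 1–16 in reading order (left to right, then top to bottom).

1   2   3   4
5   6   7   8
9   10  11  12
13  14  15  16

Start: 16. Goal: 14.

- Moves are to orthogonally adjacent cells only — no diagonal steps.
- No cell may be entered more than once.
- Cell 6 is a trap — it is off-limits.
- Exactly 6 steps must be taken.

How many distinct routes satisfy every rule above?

4

Need simple routes of exactly 6 moves from 16 to 14 (Manhattan distance 2, so 2 moves are spent on a detour and 2 undoing it).
Enumerating: 16 12 8 7 11 15 14 | 16 12 8 7 11 10 14 | 16 12 11 10 9 13 14 | 16 15 11 10 9 13 14.
That gives 4 routes.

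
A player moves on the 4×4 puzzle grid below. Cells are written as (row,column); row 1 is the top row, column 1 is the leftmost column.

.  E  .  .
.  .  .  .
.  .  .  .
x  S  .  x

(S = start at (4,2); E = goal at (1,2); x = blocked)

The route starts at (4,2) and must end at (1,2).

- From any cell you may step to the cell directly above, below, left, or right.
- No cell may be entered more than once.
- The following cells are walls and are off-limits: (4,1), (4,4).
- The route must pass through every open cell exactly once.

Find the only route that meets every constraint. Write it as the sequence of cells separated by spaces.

(4,2) (4,3) (3,3) (3,4) (2,4) (1,4) (1,3) (2,3) (2,2) (3,2) (3,1) (2,1) (1,1) (1,2)

Need to visit all 14 open cells exactly once, starting at (4,2) and ending at (1,2).
Route from (4,2): right to (4,3), up to (3,3), right to (3,4), 2× up (reaching (1,4)), left to (1,3), down to (2,3), left to (2,2), down to (3,2), left to (3,1), 2× up (reaching (1,1)), right to (1,2) — 13 moves in all.
Check: all 14 open cells covered.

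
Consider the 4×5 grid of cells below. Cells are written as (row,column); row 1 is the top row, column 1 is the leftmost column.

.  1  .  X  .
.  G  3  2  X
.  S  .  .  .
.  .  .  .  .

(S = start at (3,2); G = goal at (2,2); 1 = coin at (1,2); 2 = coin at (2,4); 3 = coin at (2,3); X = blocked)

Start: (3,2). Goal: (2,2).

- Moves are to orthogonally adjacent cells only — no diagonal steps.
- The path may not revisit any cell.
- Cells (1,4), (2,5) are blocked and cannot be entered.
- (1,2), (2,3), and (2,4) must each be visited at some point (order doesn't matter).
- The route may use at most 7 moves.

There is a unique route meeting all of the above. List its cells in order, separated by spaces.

(3,2) (3,3) (3,4) (2,4) (2,3) (1,3) (1,2) (2,2)

The 7-move cap with required stops at (1,2), (2,3), (2,4) leaves no slack for detours.
Route from (3,2): right 2 to (3,4), up 1 to (2,4), left 1 to (2,3), up 1 to (1,3), left 1 to (1,2), down 1 to (2,2) — 7 moves in all.
Check: all required cells visited; 7 ≤ 7 moves.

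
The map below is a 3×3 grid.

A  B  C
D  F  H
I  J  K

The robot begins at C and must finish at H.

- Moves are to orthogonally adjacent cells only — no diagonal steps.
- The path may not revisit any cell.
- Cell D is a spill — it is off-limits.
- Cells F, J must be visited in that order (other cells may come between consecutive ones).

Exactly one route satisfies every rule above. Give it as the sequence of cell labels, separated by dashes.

The waypoints must appear in the order F, J, with no cell reused.
Route from C: left to B, 2× down (reaching J), right to K, up to H — 5 moves in all.
Check: order respected (F at step 2, J at step 3).

C - B - F - J - K - H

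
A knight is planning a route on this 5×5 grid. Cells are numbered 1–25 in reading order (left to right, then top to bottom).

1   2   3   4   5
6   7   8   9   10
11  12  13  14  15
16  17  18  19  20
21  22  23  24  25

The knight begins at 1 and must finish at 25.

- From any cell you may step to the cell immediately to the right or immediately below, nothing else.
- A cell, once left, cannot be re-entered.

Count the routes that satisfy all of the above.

A right/down-only route from 1 to 25 makes exactly 4 down-moves and 4 right-moves in some order.
With no other constraints that would be C(8,4) = 70 routes.
That gives 70 routes.

70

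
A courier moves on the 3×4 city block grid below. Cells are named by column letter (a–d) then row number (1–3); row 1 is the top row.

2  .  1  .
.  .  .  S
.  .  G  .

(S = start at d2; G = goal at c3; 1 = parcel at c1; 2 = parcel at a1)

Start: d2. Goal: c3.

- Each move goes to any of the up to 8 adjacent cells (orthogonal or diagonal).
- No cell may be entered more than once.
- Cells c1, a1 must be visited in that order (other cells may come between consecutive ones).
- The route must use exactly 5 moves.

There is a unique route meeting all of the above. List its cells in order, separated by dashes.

d2 - c1 - b1 - a1 - b2 - c3

The waypoints must appear in the order c1, a1, with no cell reused.
Route from d2: up-left to c1, 2× left (reaching a1), 2× down-right (reaching c3) — 5 moves in all.
Check: order respected (1 at step 1, 2 at step 3); 5 moves as required.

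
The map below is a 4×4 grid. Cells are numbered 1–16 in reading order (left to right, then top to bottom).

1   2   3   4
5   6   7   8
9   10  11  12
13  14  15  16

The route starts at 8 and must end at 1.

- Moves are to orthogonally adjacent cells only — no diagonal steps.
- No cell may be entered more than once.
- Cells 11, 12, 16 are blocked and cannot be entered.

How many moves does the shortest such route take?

4

The Manhattan distance from 8 to 1 is |2−1| + |4−1| = 4, so at least 4 moves are needed.
A route of 4 moves achieves this: 8 → 4 → 3 → 2 → 1.
Since 4 matches the lower bound, it is optimal.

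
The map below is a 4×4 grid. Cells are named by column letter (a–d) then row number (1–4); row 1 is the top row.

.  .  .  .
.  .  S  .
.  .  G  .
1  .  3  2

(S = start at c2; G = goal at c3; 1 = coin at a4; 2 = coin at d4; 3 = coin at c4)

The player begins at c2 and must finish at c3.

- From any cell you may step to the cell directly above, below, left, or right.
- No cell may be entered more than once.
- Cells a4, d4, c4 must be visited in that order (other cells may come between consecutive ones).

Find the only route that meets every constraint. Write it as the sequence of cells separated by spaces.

c2 b2 b3 b4 a4 a3 a2 a1 b1 c1 d1 d2 d3 d4 c4 c3

The waypoints must appear in the order a4, d4, c4, with no cell reused.
Route from c2: left 1 to b2, down 2 to b4, left 1 to a4, up 3 to a1, right 3 to d1, down 3 to d4, left 1 to c4, up 1 to c3 — 15 moves in all.
Check: order respected (1 at step 4, 2 at step 13, 3 at step 14).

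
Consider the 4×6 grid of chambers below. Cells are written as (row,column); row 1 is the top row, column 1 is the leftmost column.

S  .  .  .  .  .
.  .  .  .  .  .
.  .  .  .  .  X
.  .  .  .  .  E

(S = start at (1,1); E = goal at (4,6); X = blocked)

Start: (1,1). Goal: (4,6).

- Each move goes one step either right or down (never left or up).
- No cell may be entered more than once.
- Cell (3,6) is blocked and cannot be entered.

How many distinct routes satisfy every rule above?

35

A right/down-only route from (1,1) to (4,6) makes exactly 3 down-moves and 5 right-moves in some order.
With no other constraints that would be C(8,3) = 56 routes.
Subtract routes through each blocked cell (inclusion–exclusion for overlaps): − through (3,6): 21 → 35.
That gives 35 routes.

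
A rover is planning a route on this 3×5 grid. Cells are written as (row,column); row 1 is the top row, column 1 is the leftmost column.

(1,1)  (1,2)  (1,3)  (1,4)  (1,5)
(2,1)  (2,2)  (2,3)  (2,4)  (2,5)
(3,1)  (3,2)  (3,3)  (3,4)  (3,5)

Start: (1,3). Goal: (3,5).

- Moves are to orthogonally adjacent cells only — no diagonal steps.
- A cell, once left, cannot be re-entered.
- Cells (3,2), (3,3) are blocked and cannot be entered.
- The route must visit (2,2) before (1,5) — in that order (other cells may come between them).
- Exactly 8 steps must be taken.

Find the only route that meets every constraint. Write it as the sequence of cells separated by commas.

The waypoints must appear in the order (2,2), (1,5), with no cell reused.
Route from (1,3): left to (1,2), down to (2,2), 2× right (reaching (2,4)), up to (1,4), right to (1,5), 2× down (reaching (3,5)) — 8 moves in all.
Check: order respected ((2,2) at step 2, (1,5) at step 6); 8 moves as required.

(1,3), (1,2), (2,2), (2,3), (2,4), (1,4), (1,5), (2,5), (3,5)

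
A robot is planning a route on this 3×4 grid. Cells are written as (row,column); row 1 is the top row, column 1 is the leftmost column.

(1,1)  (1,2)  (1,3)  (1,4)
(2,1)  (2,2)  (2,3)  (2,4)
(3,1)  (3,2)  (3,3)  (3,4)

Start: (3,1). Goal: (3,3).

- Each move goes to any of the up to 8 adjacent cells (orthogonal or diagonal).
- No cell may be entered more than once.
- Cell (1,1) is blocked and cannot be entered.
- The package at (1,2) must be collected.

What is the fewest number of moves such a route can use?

Any route passes through (1,2) somewhere between (3,1) and (3,3). Summing Chebyshev distances along the two legs ((3,1) → (1,2) → (3,3)) gives a lower bound of 2 + 2 = 4 moves.
A route of 4 moves achieves this: (3,1) → (2,1) → (1,2) → (2,2) → (3,3).
Since 4 matches the lower bound, it is optimal.

4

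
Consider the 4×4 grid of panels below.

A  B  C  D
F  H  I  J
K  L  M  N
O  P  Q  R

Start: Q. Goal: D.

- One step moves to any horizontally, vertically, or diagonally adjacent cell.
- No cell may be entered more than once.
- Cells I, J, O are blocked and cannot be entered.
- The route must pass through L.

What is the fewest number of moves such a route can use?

Any route passes through L somewhere between Q and D. Summing Chebyshev distances along the two legs (Q → L → D) gives a lower bound of 1 + 2 = 3 moves.
That bound ignores the blocked cells. Measuring each leg by the fewest moves that actually steer around them (Q→L: 1; L→D: 3) raises the lower bound to 4.
A route of 4 moves exists: Q → L → H → C → D.
Since 4 matches that lower bound, it is optimal.

4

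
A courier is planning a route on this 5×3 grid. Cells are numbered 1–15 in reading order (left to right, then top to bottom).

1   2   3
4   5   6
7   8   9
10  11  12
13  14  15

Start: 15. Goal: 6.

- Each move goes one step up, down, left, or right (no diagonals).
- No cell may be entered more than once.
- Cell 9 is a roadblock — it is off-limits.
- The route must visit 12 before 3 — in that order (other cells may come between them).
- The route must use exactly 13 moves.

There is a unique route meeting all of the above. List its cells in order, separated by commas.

15, 12, 11, 14, 13, 10, 7, 8, 5, 4, 1, 2, 3, 6

The waypoints must appear in the order 12, 3, with no cell reused.
Route from 15: up to 12, left to 11, down to 14, left to 13, 2× up (reaching 7), right to 8, up to 5, left to 4, up to 1, 2× right (reaching 3), down to 6 — 13 moves in all.
Check: order respected (12 at step 1, 3 at step 12); 13 moves as required.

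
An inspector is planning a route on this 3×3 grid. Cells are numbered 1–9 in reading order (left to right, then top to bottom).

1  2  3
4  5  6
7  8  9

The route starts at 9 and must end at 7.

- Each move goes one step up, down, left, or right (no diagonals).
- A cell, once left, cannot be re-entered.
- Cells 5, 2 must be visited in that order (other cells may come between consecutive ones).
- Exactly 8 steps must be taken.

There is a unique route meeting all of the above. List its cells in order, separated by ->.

The waypoints must appear in the order 5, 2, with no cell reused.
Route from 9: left 1 to 8, up 1 to 5, right 1 to 6, up 1 to 3, left 2 to 1, down 2 to 7 — 8 moves in all.
Check: order respected (5 at step 2, 2 at step 5); 8 moves as required.

9 -> 8 -> 5 -> 6 -> 3 -> 2 -> 1 -> 4 -> 7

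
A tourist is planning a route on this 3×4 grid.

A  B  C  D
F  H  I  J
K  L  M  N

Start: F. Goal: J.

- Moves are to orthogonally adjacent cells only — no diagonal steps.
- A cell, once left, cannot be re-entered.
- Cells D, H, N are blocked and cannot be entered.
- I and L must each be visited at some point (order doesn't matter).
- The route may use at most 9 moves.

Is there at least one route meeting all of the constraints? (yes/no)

yes

One route that works: F → K → L → M → I → J.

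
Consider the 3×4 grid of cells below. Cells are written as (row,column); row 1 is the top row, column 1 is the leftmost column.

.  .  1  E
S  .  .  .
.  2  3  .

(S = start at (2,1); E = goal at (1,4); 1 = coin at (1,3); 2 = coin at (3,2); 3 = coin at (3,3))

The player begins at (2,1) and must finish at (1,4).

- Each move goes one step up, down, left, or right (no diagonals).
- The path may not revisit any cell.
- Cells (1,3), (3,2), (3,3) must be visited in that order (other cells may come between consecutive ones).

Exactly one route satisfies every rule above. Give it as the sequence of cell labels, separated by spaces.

(2,1) (1,1) (1,2) (1,3) (2,3) (2,2) (3,2) (3,3) (3,4) (2,4) (1,4)

The waypoints must appear in the order (1,3), (3,2), (3,3), with no cell reused.
Route from (2,1): up to (1,1), 2× right (reaching (1,3)), down to (2,3), left to (2,2), down to (3,2), 2× right (reaching (3,4)), 2× up (reaching (1,4)) — 10 moves in all.
Check: order respected (1 at step 3, 2 at step 6, 3 at step 7).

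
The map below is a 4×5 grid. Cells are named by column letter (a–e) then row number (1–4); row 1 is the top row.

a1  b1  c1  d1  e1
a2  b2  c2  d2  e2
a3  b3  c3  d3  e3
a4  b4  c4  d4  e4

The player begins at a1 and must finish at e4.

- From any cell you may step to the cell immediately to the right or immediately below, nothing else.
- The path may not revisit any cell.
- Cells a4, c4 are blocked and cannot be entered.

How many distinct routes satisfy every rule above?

A right/down-only route from a1 to e4 makes exactly 3 down-moves and 4 right-moves in some order.
With no other constraints that would be C(7,3) = 35 routes.
Subtract routes through each blocked cell (inclusion–exclusion for overlaps): − through a4: 1 − through c4: 10 + through a4&c4: 1 → 25.
That gives 25 routes.

25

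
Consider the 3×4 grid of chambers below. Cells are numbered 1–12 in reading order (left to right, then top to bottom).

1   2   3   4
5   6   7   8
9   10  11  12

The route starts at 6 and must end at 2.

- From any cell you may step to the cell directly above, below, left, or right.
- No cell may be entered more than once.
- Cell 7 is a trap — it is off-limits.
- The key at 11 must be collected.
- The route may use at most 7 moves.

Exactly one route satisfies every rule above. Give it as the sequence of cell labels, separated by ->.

The budget equals the shortest possible length, so every move has to be on a shortest route through the required cells.
Route from 6: down 1 to 10, right 2 to 12, up 2 to 4, left 2 to 2 — 7 moves in all.
Check: all required cells visited; 7 ≤ 7 moves.

6 -> 10 -> 11 -> 12 -> 8 -> 4 -> 3 -> 2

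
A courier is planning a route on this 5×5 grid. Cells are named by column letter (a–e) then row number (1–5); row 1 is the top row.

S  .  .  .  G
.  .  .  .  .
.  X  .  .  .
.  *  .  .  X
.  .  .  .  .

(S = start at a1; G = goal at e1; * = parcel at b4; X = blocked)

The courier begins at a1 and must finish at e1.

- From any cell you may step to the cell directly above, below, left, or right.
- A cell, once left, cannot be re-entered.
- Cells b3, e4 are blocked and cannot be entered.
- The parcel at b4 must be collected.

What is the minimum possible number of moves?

10

Any route passes through b4 somewhere between a1 and e1. Summing Manhattan distances along the two legs (a1 → b4 → e1) gives a lower bound of 4 + 6 = 10 moves.
A route of 10 moves achieves this: a1 → a2 → a3 → a4 → b4 → c4 → c3 → c2 → c1 → d1 → e1.
Since 10 matches the lower bound, it is optimal.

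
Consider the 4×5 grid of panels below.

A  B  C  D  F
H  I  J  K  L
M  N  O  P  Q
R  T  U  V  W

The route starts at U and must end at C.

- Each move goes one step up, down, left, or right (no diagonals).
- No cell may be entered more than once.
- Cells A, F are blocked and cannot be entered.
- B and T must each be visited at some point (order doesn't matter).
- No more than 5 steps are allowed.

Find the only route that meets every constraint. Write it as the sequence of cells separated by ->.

U -> T -> N -> I -> B -> C

The 5-move cap with required stops at B, T leaves no slack for detours.
Route from U: left to T, 3× up (reaching B), right to C — 5 moves in all.
Check: all required cells visited; 5 ≤ 5 moves.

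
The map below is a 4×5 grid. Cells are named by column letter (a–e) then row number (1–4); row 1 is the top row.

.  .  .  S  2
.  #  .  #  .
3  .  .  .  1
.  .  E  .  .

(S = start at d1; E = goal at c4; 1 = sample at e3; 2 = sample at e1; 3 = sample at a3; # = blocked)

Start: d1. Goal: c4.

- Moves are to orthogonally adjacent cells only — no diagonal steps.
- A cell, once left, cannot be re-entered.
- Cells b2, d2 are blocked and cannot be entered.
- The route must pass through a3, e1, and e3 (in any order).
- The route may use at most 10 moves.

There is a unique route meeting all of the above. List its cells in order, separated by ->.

Any route must reach a3, e1, and e3 and still end at c4 within 10 moves, so the order of the required stops is forced.
Route from d1: right 1 to e1, down 2 to e3, left 4 to a3, down 1 to a4, right 2 to c4 — 10 moves in all.
Check: all required cells visited; 10 ≤ 10 moves.

d1 -> e1 -> e2 -> e3 -> d3 -> c3 -> b3 -> a3 -> a4 -> b4 -> c4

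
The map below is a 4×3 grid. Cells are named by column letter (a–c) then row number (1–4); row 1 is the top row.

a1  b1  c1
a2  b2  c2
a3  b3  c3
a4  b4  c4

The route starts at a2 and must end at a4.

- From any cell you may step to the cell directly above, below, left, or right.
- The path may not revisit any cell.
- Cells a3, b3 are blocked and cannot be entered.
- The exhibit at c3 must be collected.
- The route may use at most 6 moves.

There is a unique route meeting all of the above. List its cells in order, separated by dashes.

The 6-move cap with required stops at c3 leaves no slack for detours.
Route from a2: right 2 to c2, down 2 to c4, left 2 to a4 — 6 moves in all.
Check: all required cells visited; 6 ≤ 6 moves.

a2 - b2 - c2 - c3 - c4 - b4 - a4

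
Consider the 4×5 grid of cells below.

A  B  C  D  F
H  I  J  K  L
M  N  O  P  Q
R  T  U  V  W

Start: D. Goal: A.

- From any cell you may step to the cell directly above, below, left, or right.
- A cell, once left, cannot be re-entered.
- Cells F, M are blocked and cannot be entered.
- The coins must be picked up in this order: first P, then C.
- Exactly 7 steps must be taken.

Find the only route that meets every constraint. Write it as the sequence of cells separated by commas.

The waypoints must appear in the order P, C, with no cell reused.
Route from D: down 2 to P, left 1 to O, up 2 to C, left 2 to A — 7 moves in all.
Check: order respected (P at step 2, C at step 5); 7 moves as required.

D, K, P, O, J, C, B, A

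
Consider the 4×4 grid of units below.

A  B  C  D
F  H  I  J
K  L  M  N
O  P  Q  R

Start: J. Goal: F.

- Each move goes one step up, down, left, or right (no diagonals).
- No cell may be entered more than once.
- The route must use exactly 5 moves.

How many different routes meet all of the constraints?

Need simple routes of exactly 5 moves from J to F (Manhattan distance 3, so 1 moves are spent on a detour and 1 undoing it).
Branch systematically from the start, pruning whenever the remaining move budget drops below the Manhattan distance to F or differs from it in parity. Grouping the completions by first move — via D: 3; via N: 3; via I: 6 — and summing: 3 + 3 + 6 = 12.
That gives 12 routes.

12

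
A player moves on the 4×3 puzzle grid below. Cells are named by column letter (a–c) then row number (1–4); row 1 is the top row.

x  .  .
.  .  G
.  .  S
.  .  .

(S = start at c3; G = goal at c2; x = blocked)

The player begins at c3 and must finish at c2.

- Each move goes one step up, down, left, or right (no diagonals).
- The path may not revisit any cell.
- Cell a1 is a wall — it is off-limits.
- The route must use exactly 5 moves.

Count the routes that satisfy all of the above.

3

Need simple routes of exactly 5 moves from c3 to c2 (Manhattan distance 1, so 2 moves are spent on a detour and 2 undoing it).
Enumerating: c3 c4 b4 b3 b2 c2 | c3 b3 b2 b1 c1 c2 | c3 b3 a3 a2 b2 c2.
That gives 3 routes.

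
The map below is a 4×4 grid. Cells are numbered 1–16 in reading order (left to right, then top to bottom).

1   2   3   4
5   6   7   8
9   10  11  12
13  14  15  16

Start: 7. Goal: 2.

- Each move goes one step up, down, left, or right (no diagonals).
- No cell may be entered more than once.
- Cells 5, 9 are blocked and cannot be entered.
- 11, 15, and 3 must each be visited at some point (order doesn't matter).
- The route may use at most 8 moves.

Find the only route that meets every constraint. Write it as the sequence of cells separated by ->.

7 -> 11 -> 15 -> 16 -> 12 -> 8 -> 4 -> 3 -> 2

The 8-move cap with required stops at 11, 15, 3 leaves no slack for detours.
Route from 7: 2× down (reaching 15), right to 16, 3× up (reaching 4), 2× left (reaching 2) — 8 moves in all.
Check: all required cells visited; 8 ≤ 8 moves.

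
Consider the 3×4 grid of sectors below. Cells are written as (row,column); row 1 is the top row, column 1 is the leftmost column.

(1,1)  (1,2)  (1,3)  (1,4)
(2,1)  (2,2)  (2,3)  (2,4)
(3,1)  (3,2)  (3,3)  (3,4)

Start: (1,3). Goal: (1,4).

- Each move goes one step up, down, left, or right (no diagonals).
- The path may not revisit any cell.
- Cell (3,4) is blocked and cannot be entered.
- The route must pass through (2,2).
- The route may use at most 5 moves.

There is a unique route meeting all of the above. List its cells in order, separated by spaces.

The 5-move cap with required stops at (2,2) leaves no slack for detours.
Route from (1,3): left to (1,2), down to (2,2), 2× right (reaching (2,4)), up to (1,4) — 5 moves in all.
Check: all required cells visited; 5 ≤ 5 moves.

(1,3) (1,2) (2,2) (2,3) (2,4) (1,4)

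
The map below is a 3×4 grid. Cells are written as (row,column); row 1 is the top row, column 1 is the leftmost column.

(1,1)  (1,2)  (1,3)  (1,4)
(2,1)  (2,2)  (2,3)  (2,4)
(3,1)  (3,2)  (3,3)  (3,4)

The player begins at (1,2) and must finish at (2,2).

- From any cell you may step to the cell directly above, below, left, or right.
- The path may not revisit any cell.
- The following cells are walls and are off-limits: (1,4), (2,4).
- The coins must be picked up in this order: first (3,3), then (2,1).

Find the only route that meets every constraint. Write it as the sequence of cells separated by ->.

The waypoints must appear in the order (3,3), (2,1), with no cell reused.
Route from (1,2): right 1 to (1,3), down 2 to (3,3), left 2 to (3,1), up 1 to (2,1), right 1 to (2,2) — 7 moves in all.
Check: order respected ((3,3) at step 3, (2,1) at step 6).

(1,2) -> (1,3) -> (2,3) -> (3,3) -> (3,2) -> (3,1) -> (2,1) -> (2,2)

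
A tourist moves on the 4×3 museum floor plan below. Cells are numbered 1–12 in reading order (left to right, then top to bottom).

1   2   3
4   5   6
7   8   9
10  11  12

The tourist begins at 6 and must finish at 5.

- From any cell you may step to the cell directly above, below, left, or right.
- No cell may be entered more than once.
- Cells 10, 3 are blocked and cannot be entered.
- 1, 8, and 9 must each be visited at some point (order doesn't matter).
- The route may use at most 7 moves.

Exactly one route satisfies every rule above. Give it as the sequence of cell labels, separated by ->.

The 7-move cap with required stops at 1, 8, 9 leaves no slack for detours.
Route from 6: down 1 to 9, left 2 to 7, up 2 to 1, right 1 to 2, down 1 to 5 — 7 moves in all.
Check: all required cells visited; 7 ≤ 7 moves.

6 -> 9 -> 8 -> 7 -> 4 -> 1 -> 2 -> 5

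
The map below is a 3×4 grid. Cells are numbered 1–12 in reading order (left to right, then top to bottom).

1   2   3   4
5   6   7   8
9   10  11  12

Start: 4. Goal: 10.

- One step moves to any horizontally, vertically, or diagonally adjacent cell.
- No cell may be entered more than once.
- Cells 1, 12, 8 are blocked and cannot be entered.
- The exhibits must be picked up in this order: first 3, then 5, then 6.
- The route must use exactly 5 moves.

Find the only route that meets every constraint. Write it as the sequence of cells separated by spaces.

4 3 2 5 6 10

The waypoints must appear in the order 3, 5, 6, with no cell reused.
Route from 4: left 2 to 2, down-left 1 to 5, right 1 to 6, down 1 to 10 — 5 moves in all.
Check: order respected (3 at step 1, 5 at step 3, 6 at step 4); 5 moves as required.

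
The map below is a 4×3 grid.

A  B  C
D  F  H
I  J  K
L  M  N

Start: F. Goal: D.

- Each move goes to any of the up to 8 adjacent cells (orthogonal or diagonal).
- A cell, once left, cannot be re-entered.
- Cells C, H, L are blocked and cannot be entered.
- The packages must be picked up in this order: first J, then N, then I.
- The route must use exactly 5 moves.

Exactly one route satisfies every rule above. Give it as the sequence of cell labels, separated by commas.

The waypoints must appear in the order J, N, I, with no cell reused.
Route from F: down 1 to J, down-right 1 to N, left 1 to M, up-left 1 to I, up 1 to D — 5 moves in all.
Check: order respected (J at step 1, N at step 2, I at step 4); 5 moves as required.

F, J, N, M, I, D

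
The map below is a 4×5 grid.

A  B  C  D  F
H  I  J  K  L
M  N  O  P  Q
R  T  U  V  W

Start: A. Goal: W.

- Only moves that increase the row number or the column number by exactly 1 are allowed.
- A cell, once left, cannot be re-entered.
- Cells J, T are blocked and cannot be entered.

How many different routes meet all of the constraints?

13

A right/down-only route from A to W makes exactly 3 down-moves and 4 right-moves in some order.
With no other constraints that would be C(7,3) = 35 routes.
Subtract routes through each blocked cell (inclusion–exclusion for overlaps): − through J: 18 − through T: 4 → 13.
That gives 13 routes.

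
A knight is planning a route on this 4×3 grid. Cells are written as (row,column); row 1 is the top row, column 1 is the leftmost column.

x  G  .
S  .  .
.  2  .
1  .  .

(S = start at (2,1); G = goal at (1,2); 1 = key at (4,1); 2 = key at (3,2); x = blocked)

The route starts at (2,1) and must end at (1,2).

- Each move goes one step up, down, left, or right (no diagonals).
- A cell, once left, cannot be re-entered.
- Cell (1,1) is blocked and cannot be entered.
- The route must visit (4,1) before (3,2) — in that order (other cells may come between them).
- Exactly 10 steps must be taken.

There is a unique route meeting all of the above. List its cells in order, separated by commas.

The waypoints must appear in the order (4,1), (3,2), with no cell reused.
Route from (2,1): 2× down (reaching (4,1)), 2× right (reaching (4,3)), up to (3,3), left to (3,2), up to (2,2), right to (2,3), up to (1,3), left to (1,2) — 10 moves in all.
Check: order respected (1 at step 2, 2 at step 6); 10 moves as required.

(2,1), (3,1), (4,1), (4,2), (4,3), (3,3), (3,2), (2,2), (2,3), (1,3), (1,2)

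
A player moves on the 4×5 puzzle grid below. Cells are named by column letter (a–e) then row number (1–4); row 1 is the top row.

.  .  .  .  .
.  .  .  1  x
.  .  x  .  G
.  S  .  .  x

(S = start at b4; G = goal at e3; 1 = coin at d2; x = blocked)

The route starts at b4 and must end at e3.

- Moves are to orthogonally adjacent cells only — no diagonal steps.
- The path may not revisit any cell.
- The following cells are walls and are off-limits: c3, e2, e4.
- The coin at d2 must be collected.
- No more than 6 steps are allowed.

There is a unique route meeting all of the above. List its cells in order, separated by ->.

The budget equals the shortest possible length, so every move has to be on a shortest route through the required cells.
Route from b4: 2× up (reaching b2), 2× right (reaching d2), down to d3, right to e3 — 6 moves in all.
Check: all required cells visited; 6 ≤ 6 moves.

b4 -> b3 -> b2 -> c2 -> d2 -> d3 -> e3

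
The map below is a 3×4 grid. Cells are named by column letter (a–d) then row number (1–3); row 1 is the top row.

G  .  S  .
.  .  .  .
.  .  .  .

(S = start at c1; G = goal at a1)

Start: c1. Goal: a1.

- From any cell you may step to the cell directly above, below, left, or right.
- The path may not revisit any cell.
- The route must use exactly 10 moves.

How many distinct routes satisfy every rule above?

Need simple routes of exactly 10 moves from c1 to a1 (Manhattan distance 2, so 4 moves are spent on a detour and 4 undoing it).
Enumerating: c1 c2 d2 d3 c3 b3 a3 a2 b2 b1 a1 | c1 b1 b2 c2 d2 d3 c3 b3 a3 a2 a1 | c1 d1 d2 d3 c3 c2 b2 b3 a3 a2 a1 | c1 d1 d2 d3 c3 b3 a3 a2 b2 b1 a1 | c1 d1 d2 c2 c3 b3 a3 a2 b2 b1 a1.
That gives 5 routes.

5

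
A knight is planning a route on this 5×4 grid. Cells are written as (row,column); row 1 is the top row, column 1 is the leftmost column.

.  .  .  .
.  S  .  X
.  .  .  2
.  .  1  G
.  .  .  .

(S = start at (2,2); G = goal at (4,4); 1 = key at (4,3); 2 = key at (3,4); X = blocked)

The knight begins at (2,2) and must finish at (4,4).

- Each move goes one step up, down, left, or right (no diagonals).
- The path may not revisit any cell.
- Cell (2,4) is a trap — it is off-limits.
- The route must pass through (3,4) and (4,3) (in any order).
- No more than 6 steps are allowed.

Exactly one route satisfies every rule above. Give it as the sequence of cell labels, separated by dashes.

(2,2) - (3,2) - (4,2) - (4,3) - (3,3) - (3,4) - (4,4)

The 6-move cap with required stops at (3,4), (4,3) leaves no slack for detours.
Route from (2,2): 2× down (reaching (4,2)), right to (4,3), up to (3,3), right to (3,4), down to (4,4) — 6 moves in all.
Check: all required cells visited; 6 ≤ 6 moves.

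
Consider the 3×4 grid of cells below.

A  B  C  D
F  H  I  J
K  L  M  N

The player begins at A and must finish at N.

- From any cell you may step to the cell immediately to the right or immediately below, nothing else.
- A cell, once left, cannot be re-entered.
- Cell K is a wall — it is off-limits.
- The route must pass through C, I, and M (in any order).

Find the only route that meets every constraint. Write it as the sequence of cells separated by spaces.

A B C I M N

Moves only go right or down, so the column and row indices never decrease.
Route from A: right 2 to C, down 2 to M, right 1 to N — 5 moves in all.
Check: all required cells visited.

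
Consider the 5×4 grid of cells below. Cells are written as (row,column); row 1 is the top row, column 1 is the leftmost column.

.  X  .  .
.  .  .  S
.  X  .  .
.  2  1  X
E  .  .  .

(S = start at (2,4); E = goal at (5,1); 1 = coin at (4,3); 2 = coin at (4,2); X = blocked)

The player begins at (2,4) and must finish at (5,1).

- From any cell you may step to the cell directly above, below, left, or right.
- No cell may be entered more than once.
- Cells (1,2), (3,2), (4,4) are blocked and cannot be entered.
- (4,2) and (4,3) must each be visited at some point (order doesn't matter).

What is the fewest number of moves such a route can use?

Any route passes through (4,2) and (4,3) in some order between (2,4) and (5,1). Summing Manhattan distances along each leg and taking the cheapest ordering ((2,4) → (4,3) → (4,2) → (5,1)) gives a lower bound of 3 + 1 + 2 = 6 moves.
A route of 6 moves achieves this: (2,4) → (3,4) → (3,3) → (4,3) → (4,2) → (5,2) → (5,1).
Since 6 matches the lower bound, it is optimal.

6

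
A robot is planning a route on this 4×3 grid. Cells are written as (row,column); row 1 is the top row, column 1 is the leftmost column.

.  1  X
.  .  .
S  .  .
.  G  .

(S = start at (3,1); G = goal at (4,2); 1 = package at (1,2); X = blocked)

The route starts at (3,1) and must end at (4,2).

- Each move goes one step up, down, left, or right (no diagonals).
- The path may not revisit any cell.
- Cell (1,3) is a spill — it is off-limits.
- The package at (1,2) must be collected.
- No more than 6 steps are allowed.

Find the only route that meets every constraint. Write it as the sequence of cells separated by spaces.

(3,1) (2,1) (1,1) (1,2) (2,2) (3,2) (4,2)

The 6-move cap with required stops at (1,2) leaves no slack for detours.
Route from (3,1): up 2 to (1,1), right 1 to (1,2), down 3 to (4,2) — 6 moves in all.
Check: all required cells visited; 6 ≤ 6 moves.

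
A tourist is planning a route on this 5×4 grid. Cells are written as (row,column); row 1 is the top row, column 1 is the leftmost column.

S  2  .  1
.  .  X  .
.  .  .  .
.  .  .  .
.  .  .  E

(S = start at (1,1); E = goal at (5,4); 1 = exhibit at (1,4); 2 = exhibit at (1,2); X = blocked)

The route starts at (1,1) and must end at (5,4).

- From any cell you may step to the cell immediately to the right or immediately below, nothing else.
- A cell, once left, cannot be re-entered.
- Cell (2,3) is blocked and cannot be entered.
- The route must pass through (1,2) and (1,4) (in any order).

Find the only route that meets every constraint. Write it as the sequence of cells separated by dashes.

Moves only go right or down, so the column and row indices never decrease.
Route from (1,1): right 3 to (1,4), down 4 to (5,4) — 7 moves in all.
Check: all required cells visited.

(1,1) - (1,2) - (1,3) - (1,4) - (2,4) - (3,4) - (4,4) - (5,4)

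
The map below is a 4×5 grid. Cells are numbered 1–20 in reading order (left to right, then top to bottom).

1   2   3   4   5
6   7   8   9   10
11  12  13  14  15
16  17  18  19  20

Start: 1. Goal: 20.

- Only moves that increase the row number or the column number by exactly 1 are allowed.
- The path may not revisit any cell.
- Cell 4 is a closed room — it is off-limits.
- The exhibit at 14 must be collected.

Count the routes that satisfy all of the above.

18

A right/down-only route from 1 to 20 makes exactly 3 down-moves and 4 right-moves in some order.
With no other constraints that would be C(7,3) = 35 routes.
Split at 14 and multiply the segment counts (each segment already excludes blocked cells): 1→14: 9; 14→20: 2; product = 18.
That gives 18 routes.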